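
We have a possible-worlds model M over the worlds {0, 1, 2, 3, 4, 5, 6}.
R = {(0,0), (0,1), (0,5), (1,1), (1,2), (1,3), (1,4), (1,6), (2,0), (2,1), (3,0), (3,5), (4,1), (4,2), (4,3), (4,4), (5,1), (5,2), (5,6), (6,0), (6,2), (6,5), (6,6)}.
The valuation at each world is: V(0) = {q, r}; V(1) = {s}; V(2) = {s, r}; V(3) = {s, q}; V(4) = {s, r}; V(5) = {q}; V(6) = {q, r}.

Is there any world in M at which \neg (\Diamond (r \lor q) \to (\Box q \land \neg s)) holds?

Let φ = \neg (\Diamond (r \lor q) \to (\Box q \land \neg s)). Evaluate φ at each world:
  0 (successors {0, 1, 5}): φ is true.
  1 (successors {1, 2, 3, 4, 6}): φ is true.
  2 (successors {0, 1}): φ is true.
  3 (successors {0, 5}): φ is true.
  4 (successors {1, 2, 3, 4}): φ is true.
  5 (successors {1, 2, 6}): φ is true.
  6 (successors {0, 2, 5, 6}): φ is true.
Detail at 0 (witness):
  At 0: \Diamond (r \lor q) \to (\Box q \land \neg s) is false, so \neg (\Diamond (r \lor q) \to (\Box q \land \neg s)) is true.
    At 0: \Diamond (r \lor q) is true, \Box q \land \neg s is false, so \Diamond (r \lor q) \to (\Box q \land \neg s) is false.
      At 0: \Diamond (r \lor q) requires r \lor q at some successor in {0, 1, 5}.
        r \lor q holds at 0, so \Diamond (r \lor q) is true at 0.
      At 0: \Box q is false, \neg s is true, so \Box q \land \neg s is false.

Yes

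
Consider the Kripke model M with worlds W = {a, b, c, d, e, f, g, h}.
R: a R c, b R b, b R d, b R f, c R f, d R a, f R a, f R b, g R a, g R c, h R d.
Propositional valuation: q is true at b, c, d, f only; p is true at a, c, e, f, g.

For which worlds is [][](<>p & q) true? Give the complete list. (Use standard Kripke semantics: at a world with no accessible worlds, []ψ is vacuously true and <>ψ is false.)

Recall that []ψ holds at a world iff ψ holds at every accessible world, and <>ψ holds iff ψ holds at some accessible world.
Let φ = [][](<>p & q). Evaluate φ at each world:
  a (successors {c}): φ is true.
  b (successors {b, d, f}): φ is false.
  c (successors {f}): φ is false.
  d (successors {a}): φ is true.
  e (successors ∅): φ is true.
  f (successors {a, b}): φ is true.
  g (successors {a, c}): φ is true.
  h (successors {d}): φ is false.
For instance, at f:
  At f: [][](<>p & q) requires [](<>p & q) at every successor {a, b}.
      At a: [](<>p & q) requires <>p & q at every successor {c}.
        At c: <>p & q is true.
      So [](<>p & q) is true at a.
      At b: [](<>p & q) requires <>p & q at every successor {b, d, f}.
        At b: <>p & q is true.
        At d: <>p & q is true.
        At f: <>p & q is true.
      So [](<>p & q) is true at b.
  So [][](<>p & q) is true at f.
Satisfying worlds: {a, d, e, f, g}

a, d, e, f, g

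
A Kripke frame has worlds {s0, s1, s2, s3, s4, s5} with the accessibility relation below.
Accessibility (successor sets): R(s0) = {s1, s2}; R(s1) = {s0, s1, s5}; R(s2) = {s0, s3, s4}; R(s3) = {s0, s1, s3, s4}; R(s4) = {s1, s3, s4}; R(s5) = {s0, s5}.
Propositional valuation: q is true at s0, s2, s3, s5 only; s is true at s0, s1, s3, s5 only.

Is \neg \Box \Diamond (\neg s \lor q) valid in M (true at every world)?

Let φ = \neg \Box \Diamond (\neg s \lor q). Evaluate φ at each world:
  s0 (successors {s1, s2}): φ is false.
  s1 (successors {s0, s1, s5}): φ is false.
  s2 (successors {s0, s3, s4}): φ is false.
  s3 (successors {s0, s1, s3, s4}): φ is false.
  s4 (successors {s1, s3, s4}): φ is false.
  s5 (successors {s0, s5}): φ is false.
Detail at s0 (counterexample):
  At s0: \Box \Diamond (\neg s \lor q) is true, so \neg \Box \Diamond (\neg s \lor q) is false.
    At s0: \Box \Diamond (\neg s \lor q) requires \Diamond (\neg s \lor q) at every successor {s1, s2}.
      At s1: \Diamond (\neg s \lor q) is true.
      At s2: \Diamond (\neg s \lor q) is true.
    So \Box \Diamond (\neg s \lor q) is true at s0.

No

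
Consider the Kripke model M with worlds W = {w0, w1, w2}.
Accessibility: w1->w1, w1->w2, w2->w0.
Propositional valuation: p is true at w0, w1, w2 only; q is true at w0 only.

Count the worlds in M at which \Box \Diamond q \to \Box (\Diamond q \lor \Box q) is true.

Let φ = \Box \Diamond q \to \Box (\Diamond q \lor \Box q). Evaluate φ at each world:
  w0 (successors ∅): φ is true.
  w1 (successors {w1, w2}): φ is true.
  w2 (successors {w0}): φ is true.
For instance, at w1:
  At w1: \Box \Diamond q is false, \Box (\Diamond q \lor \Box q) is false, so \Box \Diamond q \to \Box (\Diamond q \lor \Box q) is true.
    At w1: \Box \Diamond q requires \Diamond q at every successor {w1, w2}.
      \Diamond q fails at w1, so \Box \Diamond q is false at w1.
    At w1: \Box (\Diamond q \lor \Box q) requires \Diamond q \lor \Box q at every successor {w1, w2}.
      \Diamond q \lor \Box q fails at w1, so \Box (\Diamond q \lor \Box q) is false at w1.
Satisfying worlds: {w0, w1, w2}

3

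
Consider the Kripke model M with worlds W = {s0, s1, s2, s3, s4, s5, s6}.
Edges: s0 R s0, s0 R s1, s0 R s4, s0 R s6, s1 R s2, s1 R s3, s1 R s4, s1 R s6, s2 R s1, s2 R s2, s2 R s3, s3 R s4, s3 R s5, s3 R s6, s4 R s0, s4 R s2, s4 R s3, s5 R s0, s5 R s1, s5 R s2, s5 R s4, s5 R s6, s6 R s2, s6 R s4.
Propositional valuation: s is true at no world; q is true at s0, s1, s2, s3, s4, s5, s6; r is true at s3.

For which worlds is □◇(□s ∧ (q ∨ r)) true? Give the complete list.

Recall that □ψ holds at a world iff ψ holds at every accessible world, and ◇ψ holds iff ψ holds at some accessible world.
Let φ = □◇(□s ∧ (q ∨ r)). Evaluate φ at each world:
  s0 (successors {s0, s1, s4, s6}): φ is false.
  s1 (successors {s2, s3, s4, s6}): φ is false.
  s2 (successors {s1, s2, s3}): φ is false.
  s3 (successors {s4, s5, s6}): φ is false.
  s4 (successors {s0, s2, s3}): φ is false.
  s5 (successors {s0, s1, s2, s4, s6}): φ is false.
  s6 (successors {s2, s4}): φ is false.
For instance, at s1:
  At s1: □◇(□s ∧ (q ∨ r)) requires ◇(□s ∧ (q ∨ r)) at every successor {s2, s3, s4, s6}.
    ◇(□s ∧ (q ∨ r)) fails at s2, so □◇(□s ∧ (q ∨ r)) is false at s1.
      At s2: ◇(□s ∧ (q ∨ r)) requires □s ∧ (q ∨ r) at some successor in {s1, s2, s3}.
        At s1: □s ∧ (q ∨ r) is false.
        At s2: □s ∧ (q ∨ r) is false.
        At s3: □s ∧ (q ∨ r) is false.
      So ◇(□s ∧ (q ∨ r)) is false at s2.
Satisfying worlds: none.

none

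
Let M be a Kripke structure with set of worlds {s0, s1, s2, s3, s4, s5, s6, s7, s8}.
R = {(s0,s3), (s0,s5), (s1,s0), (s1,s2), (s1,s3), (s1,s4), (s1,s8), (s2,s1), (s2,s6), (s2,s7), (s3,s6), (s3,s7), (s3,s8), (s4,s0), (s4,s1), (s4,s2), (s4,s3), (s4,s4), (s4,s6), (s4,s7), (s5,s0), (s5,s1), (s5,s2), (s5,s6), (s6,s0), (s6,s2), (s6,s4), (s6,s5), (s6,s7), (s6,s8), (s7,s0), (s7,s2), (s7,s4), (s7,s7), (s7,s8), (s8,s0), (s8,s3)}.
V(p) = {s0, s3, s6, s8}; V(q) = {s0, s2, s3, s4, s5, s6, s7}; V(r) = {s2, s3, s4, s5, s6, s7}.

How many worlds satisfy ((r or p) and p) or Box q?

4

Let φ = ((r or p) and p) or Box q. Evaluate φ at each world:
  s0 (successors {s3, s5}): φ is true.
  s1 (successors {s0, s2, s3, s4, s8}): φ is false.
  s2 (successors {s1, s6, s7}): φ is false.
  s3 (successors {s6, s7, s8}): φ is true.
  s4 (successors {s0, s1, s2, s3, s4, s6, s7}): φ is false.
  s5 (successors {s0, s1, s2, s6}): φ is false.
  s6 (successors {s0, s2, s4, s5, s7, s8}): φ is true.
  s7 (successors {s0, s2, s4, s7, s8}): φ is false.
  s8 (successors {s0, s3}): φ is true.
For instance, at s3:
  At s3: (r or p) and p is true, Box q is false, so ((r or p) and p) or Box q is true.
    At s3: Box q requires q at every successor {s6, s7, s8}.
      q fails at s8, so Box q is false at s3.
Satisfying worlds: {s0, s3, s6, s8}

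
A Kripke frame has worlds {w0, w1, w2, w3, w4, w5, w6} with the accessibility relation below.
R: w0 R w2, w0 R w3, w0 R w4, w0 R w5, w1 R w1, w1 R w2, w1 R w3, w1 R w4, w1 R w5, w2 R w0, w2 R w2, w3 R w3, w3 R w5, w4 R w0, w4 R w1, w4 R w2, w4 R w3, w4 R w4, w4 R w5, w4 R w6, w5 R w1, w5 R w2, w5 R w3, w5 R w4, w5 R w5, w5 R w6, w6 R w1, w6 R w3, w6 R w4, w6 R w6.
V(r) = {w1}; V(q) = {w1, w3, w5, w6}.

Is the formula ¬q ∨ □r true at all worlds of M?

Let φ = ¬q ∨ □r. Evaluate φ at each world:
  w0 (successors {w2, w3, w4, w5}): φ is true.
  w1 (successors {w1, w2, w3, w4, w5}): φ is false.
  w2 (successors {w0, w2}): φ is true.
  w3 (successors {w3, w5}): φ is false.
  w4 (successors {w0, w1, w2, w3, w4, w5, w6}): φ is true.
  w5 (successors {w1, w2, w3, w4, w5, w6}): φ is false.
  w6 (successors {w1, w3, w4, w6}): φ is false.
Detail at w1 (counterexample):
  At w1: ¬q is false, □r is false, so ¬q ∨ □r is false.
    At w1: □r requires r at every successor {w1, w2, w3, w4, w5}.
      r fails at w2, so □r is false at w1.

No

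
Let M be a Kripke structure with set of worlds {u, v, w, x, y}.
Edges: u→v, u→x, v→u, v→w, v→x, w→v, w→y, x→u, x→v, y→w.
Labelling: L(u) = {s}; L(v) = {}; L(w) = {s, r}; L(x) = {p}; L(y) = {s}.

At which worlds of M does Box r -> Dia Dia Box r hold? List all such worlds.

u, v, w, x, y

Let φ = Box r -> Dia Dia Box r. Evaluate φ at each world:
  u (successors {v, x}): φ is true.
  v (successors {u, w, x}): φ is true.
  w (successors {v, y}): φ is true.
  x (successors {u, v}): φ is true.
  y (successors {w}): φ is true.
For instance, at y:
  At y: Box r is true, Dia Dia Box r is true, so Box r -> Dia Dia Box r is true.
    At y: Box r requires r at every successor {w}.
      At w: r is true.
    So Box r is true at y.
    At y: Dia Dia Box r requires Dia Box r at some successor in {w}.
      Dia Box r holds at w, so Dia Dia Box r is true at y.
Satisfying worlds: {u, v, w, x, y}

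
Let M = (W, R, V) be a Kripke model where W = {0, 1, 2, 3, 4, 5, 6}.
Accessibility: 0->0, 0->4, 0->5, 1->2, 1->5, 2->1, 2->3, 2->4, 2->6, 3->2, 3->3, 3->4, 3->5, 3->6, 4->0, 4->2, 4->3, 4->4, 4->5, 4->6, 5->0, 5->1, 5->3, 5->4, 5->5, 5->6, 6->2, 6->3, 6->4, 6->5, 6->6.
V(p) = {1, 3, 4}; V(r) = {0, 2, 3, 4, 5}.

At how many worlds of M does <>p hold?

Let φ = <>p. Evaluate φ at each world:
  0 (successors {0, 4, 5}): φ is true.
  1 (successors {2, 5}): φ is false.
  2 (successors {1, 3, 4, 6}): φ is true.
  3 (successors {2, 3, 4, 5, 6}): φ is true.
  4 (successors {0, 2, 3, 4, 5, 6}): φ is true.
  5 (successors {0, 1, 3, 4, 5, 6}): φ is true.
  6 (successors {2, 3, 4, 5, 6}): φ is true.
For instance, at 1:
  At 1: <>p requires p at some successor in {2, 5}.
    At 2: p is false.
    At 5: p is false.
  So <>p is false at 1.
Satisfying worlds: {0, 2, 3, 4, 5, 6}

6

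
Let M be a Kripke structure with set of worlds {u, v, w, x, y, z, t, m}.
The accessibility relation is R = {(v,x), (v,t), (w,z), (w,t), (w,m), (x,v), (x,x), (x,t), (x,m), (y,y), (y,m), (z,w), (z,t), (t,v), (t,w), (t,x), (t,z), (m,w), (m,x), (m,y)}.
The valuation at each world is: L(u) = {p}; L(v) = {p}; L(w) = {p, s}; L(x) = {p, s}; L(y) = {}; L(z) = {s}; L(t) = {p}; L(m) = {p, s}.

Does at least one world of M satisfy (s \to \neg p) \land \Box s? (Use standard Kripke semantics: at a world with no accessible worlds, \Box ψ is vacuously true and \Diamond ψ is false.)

Yes

Let φ = (s \to \neg p) \land \Box s. Evaluate φ at each world:
  u (successors ∅): φ is true.
  v (successors {x, t}): φ is false.
  w (successors {z, t, m}): φ is false.
  x (successors {v, x, t, m}): φ is false.
  y (successors {y, m}): φ is false.
  z (successors {w, t}): φ is false.
  t (successors {v, w, x, z}): φ is false.
  m (successors {w, x, y}): φ is false.
Detail at u (witness):
  At u: s \to \neg p is true, \Box s is true, so (s \to \neg p) \land \Box s is true.
    At u: no accessible worlds, so \Box s holds vacuously.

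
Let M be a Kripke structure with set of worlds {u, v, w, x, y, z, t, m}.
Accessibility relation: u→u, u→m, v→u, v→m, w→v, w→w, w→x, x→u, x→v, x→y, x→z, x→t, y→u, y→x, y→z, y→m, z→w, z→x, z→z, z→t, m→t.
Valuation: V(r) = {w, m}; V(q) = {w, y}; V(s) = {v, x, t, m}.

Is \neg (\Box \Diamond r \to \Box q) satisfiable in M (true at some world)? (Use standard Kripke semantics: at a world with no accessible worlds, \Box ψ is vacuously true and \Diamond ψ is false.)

Let φ = \neg (\Box \Diamond r \to \Box q). Evaluate φ at each world:
  u (successors {u, m}): φ is false.
  v (successors {u, m}): φ is false.
  w (successors {v, w, x}): φ is false.
  x (successors {u, v, y, z, t}): φ is false.
  y (successors {u, x, z, m}): φ is false.
  z (successors {w, x, z, t}): φ is false.
  t (successors ∅): φ is false.
  m (successors {t}): φ is false.
For instance, at y:
  At y: \Box \Diamond r \to \Box q is true, so \neg (\Box \Diamond r \to \Box q) is false.
    At y: \Box \Diamond r is false, \Box q is false, so \Box \Diamond r \to \Box q is true.
      At y: \Box \Diamond r requires \Diamond r at every successor {u, x, z, m}.
        \Diamond r fails at x, so \Box \Diamond r is false at y.
      At y: \Box q requires q at every successor {u, x, z, m}.
        q fails at u, so \Box q is false at y.

No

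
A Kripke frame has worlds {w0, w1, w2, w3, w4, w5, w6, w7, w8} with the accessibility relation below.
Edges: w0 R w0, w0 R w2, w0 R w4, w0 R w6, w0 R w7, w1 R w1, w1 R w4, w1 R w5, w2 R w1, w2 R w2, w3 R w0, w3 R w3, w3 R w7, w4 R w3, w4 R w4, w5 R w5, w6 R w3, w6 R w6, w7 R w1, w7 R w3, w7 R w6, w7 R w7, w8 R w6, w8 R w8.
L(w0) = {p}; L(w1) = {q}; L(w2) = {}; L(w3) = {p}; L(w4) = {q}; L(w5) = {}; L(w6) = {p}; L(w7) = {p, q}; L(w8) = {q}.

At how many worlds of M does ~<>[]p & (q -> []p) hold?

2

Let φ = ~<>[]p & (q -> []p). Evaluate φ at each world:
  w0 (successors {w0, w2, w4, w6, w7}): φ is false.
  w1 (successors {w1, w4, w5}): φ is false.
  w2 (successors {w1, w2}): φ is true.
  w3 (successors {w0, w3, w7}): φ is false.
  w4 (successors {w3, w4}): φ is false.
  w5 (successors {w5}): φ is true.
  w6 (successors {w3, w6}): φ is false.
  w7 (successors {w1, w3, w6, w7}): φ is false.
  w8 (successors {w6, w8}): φ is false.
For instance, at w8:
  At w8: ~<>[]p is false, q -> []p is false, so ~<>[]p & (q -> []p) is false.
    At w8: <>[]p is true, so ~<>[]p is false.
      At w8: <>[]p requires []p at some successor in {w6, w8}.
        []p holds at w6, so <>[]p is true at w8.
    At w8: q is true, []p is false, so q -> []p is false.
      At w8: []p requires p at every successor {w6, w8}.
        p fails at w8, so []p is false at w8.
Satisfying worlds: {w2, w5}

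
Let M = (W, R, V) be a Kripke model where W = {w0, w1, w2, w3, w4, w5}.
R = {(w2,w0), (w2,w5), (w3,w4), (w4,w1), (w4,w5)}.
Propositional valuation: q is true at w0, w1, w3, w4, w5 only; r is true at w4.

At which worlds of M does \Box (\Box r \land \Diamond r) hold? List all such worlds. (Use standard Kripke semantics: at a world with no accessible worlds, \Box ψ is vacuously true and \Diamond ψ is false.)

Let φ = \Box (\Box r \land \Diamond r). Evaluate φ at each world:
  w0 (successors ∅): φ is true.
  w1 (successors ∅): φ is true.
  w2 (successors {w0, w5}): φ is false.
  w3 (successors {w4}): φ is false.
  w4 (successors {w1, w5}): φ is false.
  w5 (successors ∅): φ is true.
For instance, at w4:
  At w4: \Box (\Box r \land \Diamond r) requires \Box r \land \Diamond r at every successor {w1, w5}.
    \Box r \land \Diamond r fails at w1, so \Box (\Box r \land \Diamond r) is false at w4.
      At w1: \Box r is true, \Diamond r is false, so \Box r \land \Diamond r is false.
Satisfying worlds: {w0, w1, w5}

w0, w1, w5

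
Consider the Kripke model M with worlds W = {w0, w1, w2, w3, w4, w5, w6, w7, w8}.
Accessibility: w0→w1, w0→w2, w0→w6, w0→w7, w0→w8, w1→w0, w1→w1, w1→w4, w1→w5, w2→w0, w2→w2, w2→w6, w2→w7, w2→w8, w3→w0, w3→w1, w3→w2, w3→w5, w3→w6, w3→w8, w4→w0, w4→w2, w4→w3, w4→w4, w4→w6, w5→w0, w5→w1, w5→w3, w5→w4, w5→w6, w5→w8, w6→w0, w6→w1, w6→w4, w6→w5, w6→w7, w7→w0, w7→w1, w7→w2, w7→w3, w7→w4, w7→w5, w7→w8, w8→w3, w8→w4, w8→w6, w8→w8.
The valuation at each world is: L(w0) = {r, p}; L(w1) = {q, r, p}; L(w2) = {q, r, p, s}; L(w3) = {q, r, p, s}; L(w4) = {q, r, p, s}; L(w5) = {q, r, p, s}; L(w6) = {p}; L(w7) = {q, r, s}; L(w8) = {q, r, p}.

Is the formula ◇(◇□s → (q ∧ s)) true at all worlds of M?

Let φ = ◇(◇□s → (q ∧ s)). Evaluate φ at each world:
  w0 (successors {w1, w2, w6, w7, w8}): φ is true.
  w1 (successors {w0, w1, w4, w5}): φ is true.
  w2 (successors {w0, w2, w6, w7, w8}): φ is true.
  w3 (successors {w0, w1, w2, w5, w6, w8}): φ is true.
  w4 (successors {w0, w2, w3, w4, w6}): φ is true.
  w5 (successors {w0, w1, w3, w4, w6, w8}): φ is true.
  w6 (successors {w0, w1, w4, w5, w7}): φ is true.
  w7 (successors {w0, w1, w2, w3, w4, w5, w8}): φ is true.
  w8 (successors {w3, w4, w6, w8}): φ is true.
For instance, at w6:
  At w6: ◇(◇□s → (q ∧ s)) requires ◇□s → (q ∧ s) at some successor in {w0, w1, w4, w5, w7}.
    ◇□s → (q ∧ s) holds at w0, so ◇(◇□s → (q ∧ s)) is true at w6.
      At w0: ◇□s is false, q ∧ s is false, so ◇□s → (q ∧ s) is true.

Yes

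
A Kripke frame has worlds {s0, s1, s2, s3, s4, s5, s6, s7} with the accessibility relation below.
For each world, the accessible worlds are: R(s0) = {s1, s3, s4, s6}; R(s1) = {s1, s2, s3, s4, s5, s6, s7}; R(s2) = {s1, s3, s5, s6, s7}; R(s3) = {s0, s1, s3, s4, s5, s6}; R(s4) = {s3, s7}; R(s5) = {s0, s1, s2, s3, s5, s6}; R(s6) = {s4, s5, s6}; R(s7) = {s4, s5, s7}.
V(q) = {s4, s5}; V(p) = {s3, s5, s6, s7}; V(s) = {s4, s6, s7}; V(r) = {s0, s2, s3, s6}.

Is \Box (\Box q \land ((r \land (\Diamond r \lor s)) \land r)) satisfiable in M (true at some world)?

Let φ = \Box (\Box q \land ((r \land (\Diamond r \lor s)) \land r)). Evaluate φ at each world:
  s0 (successors {s1, s3, s4, s6}): φ is false.
  s1 (successors {s1, s2, s3, s4, s5, s6, s7}): φ is false.
  s2 (successors {s1, s3, s5, s6, s7}): φ is false.
  s3 (successors {s0, s1, s3, s4, s5, s6}): φ is false.
  s4 (successors {s3, s7}): φ is false.
  s5 (successors {s0, s1, s2, s3, s5, s6}): φ is false.
  s6 (successors {s4, s5, s6}): φ is false.
  s7 (successors {s4, s5, s7}): φ is false.
For instance, at s7:
  At s7: \Box (\Box q \land ((r \land (\Diamond r \lor s)) \land r)) requires \Box q \land ((r \land (\Diamond r \lor s)) \land r) at every successor {s4, s5, s7}.
    \Box q \land ((r \land (\Diamond r \lor s)) \land r) fails at s4, so \Box (\Box q \land ((r \land (\Diamond r \lor s)) \land r)) is false at s7.
      At s4: \Box q is false, (r \land (\Diamond r \lor s)) \land r is false, so \Box q \land ((r \land (\Diamond r \lor s)) \land r) is false.

No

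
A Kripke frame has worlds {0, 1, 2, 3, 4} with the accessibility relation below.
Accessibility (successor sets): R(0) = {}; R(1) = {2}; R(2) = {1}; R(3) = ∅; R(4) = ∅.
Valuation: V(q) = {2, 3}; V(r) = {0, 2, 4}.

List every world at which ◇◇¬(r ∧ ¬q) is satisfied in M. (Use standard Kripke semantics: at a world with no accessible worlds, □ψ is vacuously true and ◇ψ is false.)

Let φ = ◇◇¬(r ∧ ¬q). Evaluate φ at each world:
  0 (successors ∅): φ is false.
  1 (successors {2}): φ is true.
  2 (successors {1}): φ is true.
  3 (successors ∅): φ is false.
  4 (successors ∅): φ is false.
For instance, at 1:
  At 1: ◇◇¬(r ∧ ¬q) requires ◇¬(r ∧ ¬q) at some successor in {2}.
    ◇¬(r ∧ ¬q) holds at 2, so ◇◇¬(r ∧ ¬q) is true at 1.
      At 2: ◇¬(r ∧ ¬q) requires ¬(r ∧ ¬q) at some successor in {1}.
        ¬(r ∧ ¬q) holds at 1, so ◇¬(r ∧ ¬q) is true at 2.
Satisfying worlds: {1, 2}

1, 2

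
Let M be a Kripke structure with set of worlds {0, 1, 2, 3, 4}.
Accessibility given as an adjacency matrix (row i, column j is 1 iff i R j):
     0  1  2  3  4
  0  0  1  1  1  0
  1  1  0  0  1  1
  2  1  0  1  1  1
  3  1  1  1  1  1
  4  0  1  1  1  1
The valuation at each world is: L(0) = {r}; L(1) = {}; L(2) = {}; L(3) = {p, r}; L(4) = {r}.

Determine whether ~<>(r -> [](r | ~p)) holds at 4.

No

Recall that []ψ holds at a world iff ψ holds at every accessible world, and <>ψ holds iff ψ holds at some accessible world.
At 4: <>(r -> [](r | ~p)) is true, so ~<>(r -> [](r | ~p)) is false.
  At 4: <>(r -> [](r | ~p)) requires r -> [](r | ~p) at some successor in {1, 2, 3, 4}.
    r -> [](r | ~p) holds at 1, so <>(r -> [](r | ~p)) is true at 4.
      At 1: r is false, [](r | ~p) is true, so r -> [](r | ~p) is true.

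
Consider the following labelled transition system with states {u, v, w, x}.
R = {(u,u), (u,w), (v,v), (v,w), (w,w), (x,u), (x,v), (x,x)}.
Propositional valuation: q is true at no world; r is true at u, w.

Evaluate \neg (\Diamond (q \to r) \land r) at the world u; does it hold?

No

At u: \Diamond (q \to r) \land r is true, so \neg (\Diamond (q \to r) \land r) is false.
  At u: \Diamond (q \to r) is true, r is true, so \Diamond (q \to r) \land r is true.
    At u: \Diamond (q \to r) requires q \to r at some successor in {u, w}.
      q \to r holds at u, so \Diamond (q \to r) is true at u.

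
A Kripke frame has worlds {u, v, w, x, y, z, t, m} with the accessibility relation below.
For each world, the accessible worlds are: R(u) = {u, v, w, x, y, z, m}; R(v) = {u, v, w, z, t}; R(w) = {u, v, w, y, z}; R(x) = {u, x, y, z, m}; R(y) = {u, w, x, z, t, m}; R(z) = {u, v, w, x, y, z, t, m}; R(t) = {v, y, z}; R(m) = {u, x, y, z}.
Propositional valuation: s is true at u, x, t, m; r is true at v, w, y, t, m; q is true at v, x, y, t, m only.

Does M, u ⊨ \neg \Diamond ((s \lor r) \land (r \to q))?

No

Recall that \Diamond ψ holds at a world iff ψ holds at some accessible world.
At u: \Diamond ((s \lor r) \land (r \to q)) is true, so \neg \Diamond ((s \lor r) \land (r \to q)) is false.
  At u: \Diamond ((s \lor r) \land (r \to q)) requires (s \lor r) \land (r \to q) at some successor in {u, v, w, x, y, z, m}.
    (s \lor r) \land (r \to q) holds at u, so \Diamond ((s \lor r) \land (r \to q)) is true at u.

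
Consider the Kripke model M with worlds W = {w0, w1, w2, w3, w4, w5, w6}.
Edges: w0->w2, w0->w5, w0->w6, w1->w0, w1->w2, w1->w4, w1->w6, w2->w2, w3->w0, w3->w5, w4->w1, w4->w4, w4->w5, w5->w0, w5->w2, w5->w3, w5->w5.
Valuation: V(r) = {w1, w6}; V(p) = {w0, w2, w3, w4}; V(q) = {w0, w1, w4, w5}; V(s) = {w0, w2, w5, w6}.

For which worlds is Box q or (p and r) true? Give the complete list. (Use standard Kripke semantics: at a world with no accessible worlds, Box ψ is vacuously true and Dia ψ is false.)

w3, w4, w6

Recall that Box ψ holds at a world iff ψ holds at every accessible world, and Dia ψ holds iff ψ holds at some accessible world.
Let φ = Box q or (p and r). Evaluate φ at each world:
  w0 (successors {w2, w5, w6}): φ is false.
  w1 (successors {w0, w2, w4, w6}): φ is false.
  w2 (successors {w2}): φ is false.
  w3 (successors {w0, w5}): φ is true.
  w4 (successors {w1, w4, w5}): φ is true.
  w5 (successors {w0, w2, w3, w5}): φ is false.
  w6 (successors ∅): φ is true.
For instance, at w3:
  At w3: Box q is true, p and r is false, so Box q or (p and r) is true.
    At w3: Box q requires q at every successor {w0, w5}.
      At w0: q is true.
      At w5: q is true.
    So Box q is true at w3.
Satisfying worlds: {w3, w4, w6}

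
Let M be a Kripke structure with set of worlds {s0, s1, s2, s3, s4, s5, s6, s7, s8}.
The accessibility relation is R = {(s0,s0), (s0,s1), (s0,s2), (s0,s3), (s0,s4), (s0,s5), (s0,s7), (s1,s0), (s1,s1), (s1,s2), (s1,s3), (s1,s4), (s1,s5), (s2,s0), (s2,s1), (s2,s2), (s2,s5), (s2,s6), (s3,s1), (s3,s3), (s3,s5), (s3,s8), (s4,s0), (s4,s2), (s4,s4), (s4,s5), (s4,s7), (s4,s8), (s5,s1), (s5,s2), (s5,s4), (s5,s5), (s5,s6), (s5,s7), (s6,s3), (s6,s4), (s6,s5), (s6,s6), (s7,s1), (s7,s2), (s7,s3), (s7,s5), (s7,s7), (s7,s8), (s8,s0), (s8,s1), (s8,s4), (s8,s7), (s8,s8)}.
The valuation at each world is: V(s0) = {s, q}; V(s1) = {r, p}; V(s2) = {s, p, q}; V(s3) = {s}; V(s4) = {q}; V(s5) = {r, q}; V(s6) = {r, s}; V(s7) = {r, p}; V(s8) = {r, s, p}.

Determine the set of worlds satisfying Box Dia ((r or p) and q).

s0, s1, s2, s5, s6

Let φ = Box Dia ((r or p) and q). Evaluate φ at each world:
  s0 (successors {s0, s1, s2, s3, s4, s5, s7}): φ is true.
  s1 (successors {s0, s1, s2, s3, s4, s5}): φ is true.
  s2 (successors {s0, s1, s2, s5, s6}): φ is true.
  s3 (successors {s1, s3, s5, s8}): φ is false.
  s4 (successors {s0, s2, s4, s5, s7, s8}): φ is false.
  s5 (successors {s1, s2, s4, s5, s6, s7}): φ is true.
  s6 (successors {s3, s4, s5, s6}): φ is true.
  s7 (successors {s1, s2, s3, s5, s7, s8}): φ is false.
  s8 (successors {s0, s1, s4, s7, s8}): φ is false.
For instance, at s6:
  At s6: Box Dia ((r or p) and q) requires Dia ((r or p) and q) at every successor {s3, s4, s5, s6}.
    At s3: Dia ((r or p) and q) is true.
    At s4: Dia ((r or p) and q) is true.
    At s5: Dia ((r or p) and q) is true.
    At s6: Dia ((r or p) and q) is true.
  So Box Dia ((r or p) and q) is true at s6.
Satisfying worlds: {s0, s1, s2, s5, s6}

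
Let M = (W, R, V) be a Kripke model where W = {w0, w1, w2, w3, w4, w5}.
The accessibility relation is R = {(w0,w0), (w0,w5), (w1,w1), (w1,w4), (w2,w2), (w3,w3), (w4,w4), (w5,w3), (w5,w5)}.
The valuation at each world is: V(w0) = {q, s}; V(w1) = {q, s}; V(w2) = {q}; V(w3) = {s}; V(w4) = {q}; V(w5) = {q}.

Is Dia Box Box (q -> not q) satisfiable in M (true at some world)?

Yes

Let φ = Dia Box Box (q -> not q). Evaluate φ at each world:
  w0 (successors {w0, w5}): φ is false.
  w1 (successors {w1, w4}): φ is false.
  w2 (successors {w2}): φ is false.
  w3 (successors {w3}): φ is true.
  w4 (successors {w4}): φ is false.
  w5 (successors {w3, w5}): φ is true.
Detail at w3 (witness):
  At w3: Dia Box Box (q -> not q) requires Box Box (q -> not q) at some successor in {w3}.
    Box Box (q -> not q) holds at w3, so Dia Box Box (q -> not q) is true at w3.
      At w3: Box Box (q -> not q) requires Box (q -> not q) at every successor {w3}.
        At w3: Box (q -> not q) is true.
      So Box Box (q -> not q) is true at w3.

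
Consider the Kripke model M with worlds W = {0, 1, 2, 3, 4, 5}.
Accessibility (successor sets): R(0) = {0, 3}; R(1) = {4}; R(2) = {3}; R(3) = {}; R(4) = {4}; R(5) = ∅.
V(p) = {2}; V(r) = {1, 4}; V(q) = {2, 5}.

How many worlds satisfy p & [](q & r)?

Let φ = p & [](q & r). Evaluate φ at each world:
  0 (successors {0, 3}): φ is false.
  1 (successors {4}): φ is false.
  2 (successors {3}): φ is false.
  3 (successors ∅): φ is false.
  4 (successors {4}): φ is false.
  5 (successors ∅): φ is false.
For instance, at 0:
  At 0: p is false, [](q & r) is false, so p & [](q & r) is false.
    At 0: [](q & r) requires q & r at every successor {0, 3}.
      q & r fails at 0, so [](q & r) is false at 0.
Satisfying worlds: none.

0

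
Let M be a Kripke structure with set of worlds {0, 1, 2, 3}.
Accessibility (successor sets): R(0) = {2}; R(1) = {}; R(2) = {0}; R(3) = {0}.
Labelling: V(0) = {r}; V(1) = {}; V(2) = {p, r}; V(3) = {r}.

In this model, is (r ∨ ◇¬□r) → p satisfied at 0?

No

At 0: r ∨ ◇¬□r is true, p is false, so (r ∨ ◇¬□r) → p is false.
  At 0: r is true, ◇¬□r is false, so r ∨ ◇¬□r is true.
    At 0: ◇¬□r requires ¬□r at some successor in {2}.
      At 2: ¬□r is false.
    So ◇¬□r is false at 0.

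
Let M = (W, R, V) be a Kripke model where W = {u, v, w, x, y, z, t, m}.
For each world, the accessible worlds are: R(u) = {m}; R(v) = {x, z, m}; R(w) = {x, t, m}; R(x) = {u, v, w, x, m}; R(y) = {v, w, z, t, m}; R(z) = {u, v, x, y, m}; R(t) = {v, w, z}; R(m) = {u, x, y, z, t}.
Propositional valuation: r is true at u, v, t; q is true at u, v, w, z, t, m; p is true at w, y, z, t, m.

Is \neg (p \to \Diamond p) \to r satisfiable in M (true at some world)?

Let φ = \neg (p \to \Diamond p) \to r. Evaluate φ at each world:
  u (successors {m}): φ is true.
  v (successors {x, z, m}): φ is true.
  w (successors {x, t, m}): φ is true.
  x (successors {u, v, w, x, m}): φ is true.
  y (successors {v, w, z, t, m}): φ is true.
  z (successors {u, v, x, y, m}): φ is true.
  t (successors {v, w, z}): φ is true.
  m (successors {u, x, y, z, t}): φ is true.
Detail at u (witness):
  At u: \neg (p \to \Diamond p) is false, r is true, so \neg (p \to \Diamond p) \to r is true.
    At u: p \to \Diamond p is true, so \neg (p \to \Diamond p) is false.
      At u: p is false, \Diamond p is true, so p \to \Diamond p is true.

Yes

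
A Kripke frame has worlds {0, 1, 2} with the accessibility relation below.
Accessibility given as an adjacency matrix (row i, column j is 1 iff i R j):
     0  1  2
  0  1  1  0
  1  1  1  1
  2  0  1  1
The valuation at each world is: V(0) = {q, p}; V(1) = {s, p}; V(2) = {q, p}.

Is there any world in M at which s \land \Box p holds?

Let φ = s \land \Box p. Evaluate φ at each world:
  0 (successors {0, 1}): φ is false.
  1 (successors {0, 1, 2}): φ is true.
  2 (successors {1, 2}): φ is false.
Detail at 1 (witness):
  At 1: s is true, \Box p is true, so s \land \Box p is true.
    At 1: \Box p requires p at every successor {0, 1, 2}.
      At 0: p is true.
      At 1: p is true.
      At 2: p is true.
    So \Box p is true at 1.

Yes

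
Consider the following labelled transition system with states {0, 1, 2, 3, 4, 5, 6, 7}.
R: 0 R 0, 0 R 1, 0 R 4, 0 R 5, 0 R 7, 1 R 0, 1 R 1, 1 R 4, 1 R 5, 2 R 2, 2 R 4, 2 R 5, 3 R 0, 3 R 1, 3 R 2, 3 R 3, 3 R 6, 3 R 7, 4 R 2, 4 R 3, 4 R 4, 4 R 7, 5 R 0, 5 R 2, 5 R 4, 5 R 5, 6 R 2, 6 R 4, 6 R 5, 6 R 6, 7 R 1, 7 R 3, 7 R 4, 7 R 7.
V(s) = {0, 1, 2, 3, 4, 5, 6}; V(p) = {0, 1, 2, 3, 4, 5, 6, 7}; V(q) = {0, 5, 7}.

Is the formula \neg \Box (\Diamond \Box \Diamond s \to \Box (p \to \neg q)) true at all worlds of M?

Let φ = \neg \Box (\Diamond \Box \Diamond s \to \Box (p \to \neg q)). Evaluate φ at each world:
  0 (successors {0, 1, 4, 5, 7}): φ is true.
  1 (successors {0, 1, 4, 5}): φ is true.
  2 (successors {2, 4, 5}): φ is true.
  3 (successors {0, 1, 2, 3, 6, 7}): φ is true.
  4 (successors {2, 3, 4, 7}): φ is true.
  5 (successors {0, 2, 4, 5}): φ is true.
  6 (successors {2, 4, 5, 6}): φ is true.
  7 (successors {1, 3, 4, 7}): φ is true.
For instance, at 7:
  At 7: \Box (\Diamond \Box \Diamond s \to \Box (p \to \neg q)) is false, so \neg \Box (\Diamond \Box \Diamond s \to \Box (p \to \neg q)) is true.
    At 7: \Box (\Diamond \Box \Diamond s \to \Box (p \to \neg q)) requires \Diamond \Box \Diamond s \to \Box (p \to \neg q) at every successor {1, 3, 4, 7}.
      \Diamond \Box \Diamond s \to \Box (p \to \neg q) fails at 1, so \Box (\Diamond \Box \Diamond s \to \Box (p \to \neg q)) is false at 7.

Yes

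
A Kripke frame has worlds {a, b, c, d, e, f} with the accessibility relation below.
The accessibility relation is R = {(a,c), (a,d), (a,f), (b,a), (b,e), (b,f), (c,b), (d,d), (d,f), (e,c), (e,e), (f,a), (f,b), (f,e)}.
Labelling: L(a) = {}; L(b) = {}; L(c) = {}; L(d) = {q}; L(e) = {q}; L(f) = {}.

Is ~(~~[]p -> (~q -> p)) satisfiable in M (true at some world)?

Let φ = ~(~~[]p -> (~q -> p)). Evaluate φ at each world:
  a (successors {c, d, f}): φ is false.
  b (successors {a, e, f}): φ is false.
  c (successors {b}): φ is false.
  d (successors {d, f}): φ is false.
  e (successors {c, e}): φ is false.
  f (successors {a, b, e}): φ is false.
For instance, at a:
  At a: ~~[]p -> (~q -> p) is true, so ~(~~[]p -> (~q -> p)) is false.
    At a: ~~[]p is false, ~q -> p is false, so ~~[]p -> (~q -> p) is true.
      At a: ~[]p is true, so ~~[]p is false.

No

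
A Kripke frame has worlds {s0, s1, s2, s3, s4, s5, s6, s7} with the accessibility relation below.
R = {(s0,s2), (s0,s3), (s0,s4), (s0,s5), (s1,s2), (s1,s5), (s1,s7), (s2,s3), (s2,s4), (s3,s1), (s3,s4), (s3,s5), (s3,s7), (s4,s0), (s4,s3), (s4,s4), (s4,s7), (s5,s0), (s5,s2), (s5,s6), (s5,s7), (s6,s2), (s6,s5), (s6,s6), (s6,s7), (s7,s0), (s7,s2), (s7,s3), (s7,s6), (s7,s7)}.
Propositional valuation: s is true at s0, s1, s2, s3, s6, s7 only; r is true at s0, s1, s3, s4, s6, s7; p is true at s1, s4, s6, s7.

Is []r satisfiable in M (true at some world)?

Let φ = []r. Evaluate φ at each world:
  s0 (successors {s2, s3, s4, s5}): φ is false.
  s1 (successors {s2, s5, s7}): φ is false.
  s2 (successors {s3, s4}): φ is true.
  s3 (successors {s1, s4, s5, s7}): φ is false.
  s4 (successors {s0, s3, s4, s7}): φ is true.
  s5 (successors {s0, s2, s6, s7}): φ is false.
  s6 (successors {s2, s5, s6, s7}): φ is false.
  s7 (successors {s0, s2, s3, s6, s7}): φ is false.
Detail at s2 (witness):
  At s2: []r requires r at every successor {s3, s4}.
    At s3: r is true.
    At s4: r is true.
  So []r is true at s2.

Yes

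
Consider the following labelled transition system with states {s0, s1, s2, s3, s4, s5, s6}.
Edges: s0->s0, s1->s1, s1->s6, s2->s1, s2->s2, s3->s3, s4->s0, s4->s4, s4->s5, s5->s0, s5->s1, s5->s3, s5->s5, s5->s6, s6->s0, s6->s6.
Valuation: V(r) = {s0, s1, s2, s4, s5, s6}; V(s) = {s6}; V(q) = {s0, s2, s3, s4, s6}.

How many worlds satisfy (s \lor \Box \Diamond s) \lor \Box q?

4

Let φ = (s \lor \Box \Diamond s) \lor \Box q. Evaluate φ at each world:
  s0 (successors {s0}): φ is true.
  s1 (successors {s1, s6}): φ is true.
  s2 (successors {s1, s2}): φ is false.
  s3 (successors {s3}): φ is true.
  s4 (successors {s0, s4, s5}): φ is false.
  s5 (successors {s0, s1, s3, s5, s6}): φ is false.
  s6 (successors {s0, s6}): φ is true.
For instance, at s5:
  At s5: s \lor \Box \Diamond s is false, \Box q is false, so (s \lor \Box \Diamond s) \lor \Box q is false.
    At s5: s is false, \Box \Diamond s is false, so s \lor \Box \Diamond s is false.
      At s5: \Box \Diamond s requires \Diamond s at every successor {s0, s1, s3, s5, s6}.
        \Diamond s fails at s0, so \Box \Diamond s is false at s5.
    At s5: \Box q requires q at every successor {s0, s1, s3, s5, s6}.
      q fails at s1, so \Box q is false at s5.
Satisfying worlds: {s0, s1, s3, s6}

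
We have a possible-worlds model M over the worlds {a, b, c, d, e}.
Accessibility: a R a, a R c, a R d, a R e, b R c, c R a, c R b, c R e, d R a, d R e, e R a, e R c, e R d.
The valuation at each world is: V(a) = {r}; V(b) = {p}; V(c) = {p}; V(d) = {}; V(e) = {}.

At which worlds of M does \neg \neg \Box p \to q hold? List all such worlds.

Let φ = \neg \neg \Box p \to q. Evaluate φ at each world:
  a (successors {a, c, d, e}): φ is true.
  b (successors {c}): φ is false.
  c (successors {a, b, e}): φ is true.
  d (successors {a, e}): φ is true.
  e (successors {a, c, d}): φ is true.
For instance, at e:
  At e: \neg \neg \Box p is false, q is false, so \neg \neg \Box p \to q is true.
    At e: \neg \Box p is true, so \neg \neg \Box p is false.
      At e: \Box p is false, so \neg \Box p is true.
Satisfying worlds: {a, c, d, e}

a, c, d, e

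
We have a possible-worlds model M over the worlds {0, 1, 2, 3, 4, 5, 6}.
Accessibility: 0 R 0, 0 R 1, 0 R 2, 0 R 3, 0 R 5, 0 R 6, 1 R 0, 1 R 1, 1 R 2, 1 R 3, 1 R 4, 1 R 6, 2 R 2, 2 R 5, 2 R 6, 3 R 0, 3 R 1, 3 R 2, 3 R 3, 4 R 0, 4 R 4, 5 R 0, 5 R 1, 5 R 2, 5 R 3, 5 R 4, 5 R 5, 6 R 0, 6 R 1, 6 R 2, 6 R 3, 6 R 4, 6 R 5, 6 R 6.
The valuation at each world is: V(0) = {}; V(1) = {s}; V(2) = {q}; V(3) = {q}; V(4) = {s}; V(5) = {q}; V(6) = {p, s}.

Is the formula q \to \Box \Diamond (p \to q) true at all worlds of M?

Let φ = q \to \Box \Diamond (p \to q). Evaluate φ at each world:
  0 (successors {0, 1, 2, 3, 5, 6}): φ is true.
  1 (successors {0, 1, 2, 3, 4, 6}): φ is true.
  2 (successors {2, 5, 6}): φ is true.
  3 (successors {0, 1, 2, 3}): φ is true.
  4 (successors {0, 4}): φ is true.
  5 (successors {0, 1, 2, 3, 4, 5}): φ is true.
  6 (successors {0, 1, 2, 3, 4, 5, 6}): φ is true.
For instance, at 0:
  At 0: q is false, \Box \Diamond (p \to q) is true, so q \to \Box \Diamond (p \to q) is true.
    At 0: \Box \Diamond (p \to q) requires \Diamond (p \to q) at every successor {0, 1, 2, 3, 5, 6}.
      At 0: \Diamond (p \to q) is true.
      At 1: \Diamond (p \to q) is true.
      At 2: \Diamond (p \to q) is true.
      At 3: \Diamond (p \to q) is true.
      At 5: \Diamond (p \to q) is true.
      At 6: \Diamond (p \to q) is true.
    So \Box \Diamond (p \to q) is true at 0.

Yes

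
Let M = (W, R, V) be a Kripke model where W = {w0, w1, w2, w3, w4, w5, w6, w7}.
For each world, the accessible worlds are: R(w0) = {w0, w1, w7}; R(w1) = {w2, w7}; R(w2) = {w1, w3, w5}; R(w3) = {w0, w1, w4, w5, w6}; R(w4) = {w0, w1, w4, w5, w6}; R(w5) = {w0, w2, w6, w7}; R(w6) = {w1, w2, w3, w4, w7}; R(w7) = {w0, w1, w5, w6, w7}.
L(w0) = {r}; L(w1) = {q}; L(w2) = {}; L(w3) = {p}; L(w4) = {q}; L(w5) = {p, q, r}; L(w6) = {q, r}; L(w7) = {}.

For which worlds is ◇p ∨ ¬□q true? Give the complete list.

Recall that □ψ holds at a world iff ψ holds at every accessible world, and ◇ψ holds iff ψ holds at some accessible world.
Let φ = ◇p ∨ ¬□q. Evaluate φ at each world:
  w0 (successors {w0, w1, w7}): φ is true.
  w1 (successors {w2, w7}): φ is true.
  w2 (successors {w1, w3, w5}): φ is true.
  w3 (successors {w0, w1, w4, w5, w6}): φ is true.
  w4 (successors {w0, w1, w4, w5, w6}): φ is true.
  w5 (successors {w0, w2, w6, w7}): φ is true.
  w6 (successors {w1, w2, w3, w4, w7}): φ is true.
  w7 (successors {w0, w1, w5, w6, w7}): φ is true.
For instance, at w7:
  At w7: ◇p is true, ¬□q is true, so ◇p ∨ ¬□q is true.
    At w7: ◇p requires p at some successor in {w0, w1, w5, w6, w7}.
      p holds at w5, so ◇p is true at w7.
    At w7: □q is false, so ¬□q is true.
      At w7: □q requires q at every successor {w0, w1, w5, w6, w7}.
        q fails at w0, so □q is false at w7.
Satisfying worlds: {w0, w1, w2, w3, w4, w5, w6, w7}

w0, w1, w2, w3, w4, w5, w6, w7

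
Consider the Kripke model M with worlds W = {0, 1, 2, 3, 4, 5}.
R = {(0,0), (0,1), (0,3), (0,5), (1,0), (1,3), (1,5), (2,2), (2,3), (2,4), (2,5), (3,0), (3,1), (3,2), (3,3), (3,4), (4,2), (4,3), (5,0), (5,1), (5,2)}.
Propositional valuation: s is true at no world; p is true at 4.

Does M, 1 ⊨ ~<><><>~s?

No

Recall that <>ψ holds at a world iff ψ holds at some accessible world.
At 1: <><><>~s is true, so ~<><><>~s is false.
  At 1: <><><>~s requires <><>~s at some successor in {0, 3, 5}.
    <><>~s holds at 0, so <><><>~s is true at 1.
      At 0: <><>~s requires <>~s at some successor in {0, 1, 3, 5}.
        <>~s holds at 0, so <><>~s is true at 0.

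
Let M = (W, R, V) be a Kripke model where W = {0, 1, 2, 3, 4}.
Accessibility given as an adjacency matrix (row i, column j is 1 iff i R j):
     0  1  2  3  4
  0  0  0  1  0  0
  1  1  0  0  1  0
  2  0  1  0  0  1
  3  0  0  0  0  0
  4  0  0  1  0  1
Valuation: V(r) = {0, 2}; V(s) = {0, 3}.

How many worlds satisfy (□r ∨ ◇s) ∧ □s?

2

Recall that □ψ holds at a world iff ψ holds at every accessible world, and ◇ψ holds iff ψ holds at some accessible world.
Let φ = (□r ∨ ◇s) ∧ □s. Evaluate φ at each world:
  0 (successors {2}): φ is false.
  1 (successors {0, 3}): φ is true.
  2 (successors {1, 4}): φ is false.
  3 (successors ∅): φ is true.
  4 (successors {2, 4}): φ is false.
For instance, at 2:
  At 2: □r ∨ ◇s is false, □s is false, so (□r ∨ ◇s) ∧ □s is false.
    At 2: □r is false, ◇s is false, so □r ∨ ◇s is false.
      At 2: □r requires r at every successor {1, 4}.
        r fails at 1, so □r is false at 2.
      At 2: ◇s requires s at some successor in {1, 4}.
        At 1: s is false.
        At 4: s is false.
      So ◇s is false at 2.
    At 2: □s requires s at every successor {1, 4}.
      s fails at 1, so □s is false at 2.
Satisfying worlds: {1, 3}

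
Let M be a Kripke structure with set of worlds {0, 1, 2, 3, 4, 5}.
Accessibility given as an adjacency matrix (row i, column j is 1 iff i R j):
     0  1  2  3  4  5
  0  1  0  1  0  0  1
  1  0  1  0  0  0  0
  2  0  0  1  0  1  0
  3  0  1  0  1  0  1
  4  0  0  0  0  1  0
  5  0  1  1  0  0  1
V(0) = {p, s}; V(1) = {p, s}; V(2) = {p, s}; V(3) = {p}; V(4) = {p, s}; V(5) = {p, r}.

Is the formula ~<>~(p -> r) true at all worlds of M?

Recall that <>ψ holds at a world iff ψ holds at some accessible world.
Let φ = ~<>~(p -> r). Evaluate φ at each world:
  0 (successors {0, 2, 5}): φ is false.
  1 (successors {1}): φ is false.
  2 (successors {2, 4}): φ is false.
  3 (successors {1, 3, 5}): φ is false.
  4 (successors {4}): φ is false.
  5 (successors {1, 2, 5}): φ is false.
Detail at 0 (counterexample):
  At 0: <>~(p -> r) is true, so ~<>~(p -> r) is false.
    At 0: <>~(p -> r) requires ~(p -> r) at some successor in {0, 2, 5}.
      ~(p -> r) holds at 0, so <>~(p -> r) is true at 0.

No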